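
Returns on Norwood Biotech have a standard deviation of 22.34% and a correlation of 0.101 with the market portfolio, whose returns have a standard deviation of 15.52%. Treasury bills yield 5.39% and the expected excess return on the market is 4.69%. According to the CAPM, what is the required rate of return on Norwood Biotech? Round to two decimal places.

6.07%

β = ρ × σ_i / σ_m = 0.101 × 22.34% / 15.52% = 0.1454
E(R) = 5.39% + 0.1454 × 4.69% = 6.07%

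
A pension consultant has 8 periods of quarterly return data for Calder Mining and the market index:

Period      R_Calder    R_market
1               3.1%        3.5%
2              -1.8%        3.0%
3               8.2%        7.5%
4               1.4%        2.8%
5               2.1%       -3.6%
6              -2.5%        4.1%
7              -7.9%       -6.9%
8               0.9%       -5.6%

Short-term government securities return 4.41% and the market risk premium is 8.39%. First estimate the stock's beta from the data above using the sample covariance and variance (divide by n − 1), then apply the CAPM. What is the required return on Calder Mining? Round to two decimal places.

Mean R_i = (3.1 − 1.8 + 8.2 + 1.4 + 2.1 − 2.5 − 7.9 + 0.9) / 8 = 0.4375%
Mean R_m = (3.5 + 3.0 + 7.5 + 2.8 − 3.6 + 4.1 − 6.9 − 5.6) / 8 = 0.6000%
Σ(R_i − R̄_i)(R_m − R̄_m) = 100.4300  ⇒  Cov = 100.4300 / 7 = 14.3471
Σ(R_m − R̄_m)² = 191.2000  ⇒  Var(R_m) = 191.2000 / 7 = 27.3143
β = Cov / Var(R_m) = 14.3471 / 27.3143 = 0.5253
E(R) = R_f + β × MRP = 4.41% + 0.5253 × 8.39% = 8.82%

8.82%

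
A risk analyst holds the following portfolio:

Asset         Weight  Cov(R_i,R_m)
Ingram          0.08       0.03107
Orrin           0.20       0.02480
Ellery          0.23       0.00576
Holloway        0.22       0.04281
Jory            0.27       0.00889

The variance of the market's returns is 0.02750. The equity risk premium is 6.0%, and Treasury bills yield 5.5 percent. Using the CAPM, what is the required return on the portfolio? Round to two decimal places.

β_Ingram = 0.03107 / 0.02750 = 1.1298
β_Orrin = 0.02480 / 0.02750 = 0.9018
β_Ellery = 0.00576 / 0.02750 = 0.2095
β_Holloway = 0.04281 / 0.02750 = 1.5567
β_Jory = 0.00889 / 0.02750 = 0.3233
β_P = Σ w_i β_i = 0.08×1.1298 + 0.20×0.9018 + 0.23×0.2095 + 0.22×1.5567 + 0.27×0.3233 = 0.7487
E(R_P) = R_f + β_P × MRP = 5.5% + 0.7487 × 6.0% = 9.99%

9.99%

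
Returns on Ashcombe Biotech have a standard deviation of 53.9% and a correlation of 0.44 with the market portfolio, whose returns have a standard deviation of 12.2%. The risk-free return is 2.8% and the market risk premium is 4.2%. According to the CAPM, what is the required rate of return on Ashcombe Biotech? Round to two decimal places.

10.96%

β = ρ × σ_i / σ_m = 0.44 × 53.9% / 12.2% = 1.9439
E(R) = 2.8% + 1.9439 × 4.2% = 10.96%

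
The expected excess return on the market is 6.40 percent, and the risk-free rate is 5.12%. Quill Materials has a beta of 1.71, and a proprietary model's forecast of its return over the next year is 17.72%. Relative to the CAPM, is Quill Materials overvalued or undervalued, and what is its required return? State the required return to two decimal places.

Undervalued; required return 16.06%

Required return = R_f + β·MRP = 5.12% + 1.71 × 6.40% = 16.06%
Forecast 17.72% > required 16.06% → the stock plots above the SML → undervalued.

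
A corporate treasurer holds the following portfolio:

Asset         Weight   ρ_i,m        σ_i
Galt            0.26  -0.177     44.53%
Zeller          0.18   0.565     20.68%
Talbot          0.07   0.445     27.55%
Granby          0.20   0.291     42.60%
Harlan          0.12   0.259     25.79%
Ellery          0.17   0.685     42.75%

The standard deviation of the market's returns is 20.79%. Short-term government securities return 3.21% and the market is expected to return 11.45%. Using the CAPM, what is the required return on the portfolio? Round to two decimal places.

β_Galt = -0.177 × 44.53% / 20.79% = -0.3791
β_Zeller = 0.565 × 20.68% / 20.79% = 0.5620
β_Talbot = 0.445 × 27.55% / 20.79% = 0.5897
β_Granby = 0.291 × 42.60% / 20.79% = 0.5963
β_Harlan = 0.259 × 25.79% / 20.79% = 0.3213
β_Ellery = 0.685 × 42.75% / 20.79% = 1.4085
β_P = Σ w_i β_i = 0.26×-0.3791 + 0.18×0.5620 + 0.07×0.5897 + 0.20×0.5963 + 0.12×0.3213 + 0.17×1.4085 = 0.4411
MRP = 11.45% − 3.21% = 8.24%
E(R_P) = R_f + β_P × MRP = 3.21% + 0.4411 × 8.24% = 6.84%

6.84%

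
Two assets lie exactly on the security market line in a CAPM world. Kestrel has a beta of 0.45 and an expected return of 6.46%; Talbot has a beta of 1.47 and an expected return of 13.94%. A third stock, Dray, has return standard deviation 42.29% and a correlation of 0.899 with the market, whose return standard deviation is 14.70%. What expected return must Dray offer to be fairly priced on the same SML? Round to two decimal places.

22.13%

MRP = (13.94% − 6.46%) / (1.47 − 0.45) = 7.3333%
R_f = 6.46% − 0.45 × 7.3333% = 3.1600%
β_Dray = ρ·σ_i/σ_m = 0.899 × 42.29 / 14.70 = 2.5863
E(R_Dray) = R_f + β × MRP = 3.1600% + 2.5863 × 7.3333% = 22.13%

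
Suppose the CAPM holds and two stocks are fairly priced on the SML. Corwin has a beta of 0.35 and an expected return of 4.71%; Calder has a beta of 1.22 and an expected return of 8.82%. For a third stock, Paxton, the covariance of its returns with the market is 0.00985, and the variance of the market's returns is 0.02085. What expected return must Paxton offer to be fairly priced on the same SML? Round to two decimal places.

5.29%

MRP = (8.82% − 4.71%) / (1.22 − 0.35) = 4.7241%
R_f = 4.71% − 0.35 × 4.7241% = 3.0566%
β_Paxton = Cov / Var(R_m) = 0.00985 / 0.02085 = 0.4724
E(R_Paxton) = R_f + β × MRP = 3.0566% + 0.4724 × 4.7241% = 5.29%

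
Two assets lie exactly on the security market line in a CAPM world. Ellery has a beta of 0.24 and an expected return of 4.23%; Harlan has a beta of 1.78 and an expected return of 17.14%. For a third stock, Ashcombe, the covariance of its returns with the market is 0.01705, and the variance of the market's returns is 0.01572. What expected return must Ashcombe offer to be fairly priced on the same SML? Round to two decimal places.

11.31%

MRP = (17.14% − 4.23%) / (1.78 − 0.24) = 8.3831%
R_f = 4.23% − 0.24 × 8.3831% = 2.2181%
β_Ashcombe = Cov / Var(R_m) = 0.01705 / 0.01572 = 1.0846
E(R_Ashcombe) = R_f + β × MRP = 2.2181% + 1.0846 × 8.3831% = 11.31%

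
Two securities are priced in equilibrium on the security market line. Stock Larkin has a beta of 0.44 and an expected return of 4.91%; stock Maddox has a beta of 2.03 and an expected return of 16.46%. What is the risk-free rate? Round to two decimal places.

Both satisfy E(R) = R_f + β·MRP, so the slope of the SML is
MRP = (16.46% − 4.91%) / (2.03 − 0.44) = 11.55% / 1.59 = 7.2642%
R_f = E(R_Larkin) − β_Larkin·MRP = 4.91% − 0.44 × 7.2642% = 1.7138%

1.71%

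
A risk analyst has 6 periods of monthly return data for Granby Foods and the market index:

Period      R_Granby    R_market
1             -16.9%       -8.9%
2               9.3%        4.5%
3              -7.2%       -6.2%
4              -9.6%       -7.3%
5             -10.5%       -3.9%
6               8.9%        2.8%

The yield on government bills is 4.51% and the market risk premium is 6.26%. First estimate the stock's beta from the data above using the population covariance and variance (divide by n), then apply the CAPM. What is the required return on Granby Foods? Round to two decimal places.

16.31%

Mean R_i = (-16.9 + 9.3 − 7.2 − 9.6 − 10.5 + 8.9) / 6 = -4.3333%
Mean R_m = (-8.9 + 4.5 − 6.2 − 7.3 − 3.9 + 2.8) / 6 = -3.1667%
Σ(R_i − R̄_i)(R_m − R̄_m) = 290.5167  ⇒  Cov = 290.5167 / 6 = 48.4195
Σ(R_m − R̄_m)² = 154.0733  ⇒  Var(R_m) = 154.0733 / 6 = 25.6789
β = Cov / Var(R_m) = 48.4195 / 25.6789 = 1.8856
E(R) = R_f + β × MRP = 4.51% + 1.8856 × 6.26% = 16.31%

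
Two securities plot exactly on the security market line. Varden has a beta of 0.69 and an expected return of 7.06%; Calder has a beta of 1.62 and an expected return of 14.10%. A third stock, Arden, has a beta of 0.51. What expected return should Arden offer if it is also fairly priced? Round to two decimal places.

MRP (SML slope) = (14.10% − 7.06%) / (1.62 − 0.69) = 7.04% / 0.93 = 7.5699%
R_f (intercept) = 7.06% − 0.69 × 7.5699% = 1.8368%
E(R_Arden) = R_f + β × MRP = 1.8368% + 0.51 × 7.5699% = 5.70%

5.70%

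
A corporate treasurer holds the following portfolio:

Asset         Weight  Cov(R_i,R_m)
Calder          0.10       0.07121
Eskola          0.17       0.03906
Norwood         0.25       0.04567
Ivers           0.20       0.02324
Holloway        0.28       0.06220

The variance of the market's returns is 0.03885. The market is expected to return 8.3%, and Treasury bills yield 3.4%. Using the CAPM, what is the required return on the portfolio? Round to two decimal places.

β_Calder = 0.07121 / 0.03885 = 1.8329
β_Eskola = 0.03906 / 0.03885 = 1.0054
β_Norwood = 0.04567 / 0.03885 = 1.1755
β_Ivers = 0.02324 / 0.03885 = 0.5982
β_Holloway = 0.06220 / 0.03885 = 1.6010
β_P = Σ w_i β_i = 0.10×1.8329 + 0.17×1.0054 + 0.25×1.1755 + 0.20×0.5982 + 0.28×1.6010 = 1.2160
MRP = 8.3% − 3.4% = 4.90%
E(R_P) = R_f + β_P × MRP = 3.4% + 1.2160 × 4.9% = 9.36%

9.36%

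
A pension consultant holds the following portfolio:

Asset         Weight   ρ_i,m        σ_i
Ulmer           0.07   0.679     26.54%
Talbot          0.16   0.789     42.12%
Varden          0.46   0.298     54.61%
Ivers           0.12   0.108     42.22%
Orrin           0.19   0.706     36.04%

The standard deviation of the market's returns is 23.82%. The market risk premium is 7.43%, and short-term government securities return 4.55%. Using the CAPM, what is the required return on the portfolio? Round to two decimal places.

10.62%

β_Ulmer = 0.679 × 26.54% / 23.82% = 0.7565
β_Talbot = 0.789 × 42.12% / 23.82% = 1.3952
β_Varden = 0.298 × 54.61% / 23.82% = 0.6832
β_Ivers = 0.108 × 42.22% / 23.82% = 0.1914
β_Orrin = 0.706 × 36.04% / 23.82% = 1.0682
β_P = Σ w_i β_i = 0.07×0.7565 + 0.16×1.3952 + 0.46×0.6832 + 0.12×0.1914 + 0.19×1.0682 = 0.8164
E(R_P) = R_f + β_P × MRP = 4.55% + 0.8164 × 7.43% = 10.62%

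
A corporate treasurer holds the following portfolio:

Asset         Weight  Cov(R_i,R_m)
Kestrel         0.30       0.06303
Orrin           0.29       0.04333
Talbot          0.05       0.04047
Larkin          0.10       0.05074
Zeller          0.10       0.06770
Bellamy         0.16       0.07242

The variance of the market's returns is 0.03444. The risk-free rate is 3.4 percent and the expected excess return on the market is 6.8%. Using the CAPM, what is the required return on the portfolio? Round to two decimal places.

14.64%

β_Kestrel = 0.06303 / 0.03444 = 1.8301
β_Orrin = 0.04333 / 0.03444 = 1.2581
β_Talbot = 0.04047 / 0.03444 = 1.1751
β_Larkin = 0.05074 / 0.03444 = 1.4733
β_Zeller = 0.06770 / 0.03444 = 1.9657
β_Bellamy = 0.07242 / 0.03444 = 2.1028
β_P = Σ w_i β_i = 0.30×1.8301 + 0.29×1.2581 + 0.05×1.1751 + 0.10×1.4733 + 0.10×1.9657 + 0.16×2.1028 = 1.6530
E(R_P) = R_f + β_P × MRP = 3.4% + 1.6530 × 6.8% = 14.64%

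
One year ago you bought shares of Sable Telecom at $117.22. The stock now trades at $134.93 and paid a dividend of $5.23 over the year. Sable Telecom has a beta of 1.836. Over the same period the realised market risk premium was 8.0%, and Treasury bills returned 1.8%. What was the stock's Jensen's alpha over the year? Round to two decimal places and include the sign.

+3.08%

Realised HPR = (P1 + D1 − P0) / P0 = (134.93 + 5.23 − 117.22) / 117.22 = 22.94 / 117.22 = 19.5700%
CAPM required = R_f + β·MRP = 1.8% + 1.836 × 8.0% = 16.4880%
α = realised − required = 19.5700% − 16.4880% = +3.08%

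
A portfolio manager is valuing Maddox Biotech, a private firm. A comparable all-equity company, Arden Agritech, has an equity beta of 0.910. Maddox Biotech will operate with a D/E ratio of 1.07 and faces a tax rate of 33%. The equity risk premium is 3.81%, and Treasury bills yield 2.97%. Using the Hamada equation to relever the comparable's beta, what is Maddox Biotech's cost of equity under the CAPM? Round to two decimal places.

8.92%

β_L = β_U × [1 + (1 − t)(D/E)] = 0.910 × [1 + (1 − 0.33) × 1.07]
    = 0.910 × [1 + 0.67 × 1.07] = 0.910 × 1.7169 = 1.5624
E(R) = R_f + β_L × MRP = 2.97% + 1.5624 × 3.81% = 8.92%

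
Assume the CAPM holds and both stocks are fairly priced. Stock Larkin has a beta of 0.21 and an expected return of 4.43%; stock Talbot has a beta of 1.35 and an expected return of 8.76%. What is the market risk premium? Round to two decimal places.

Both satisfy E(R) = R_f + β·MRP, so the slope of the SML is
MRP = (8.76% − 4.43%) / (1.35 − 0.21) = 4.33% / 1.14 = 3.7982%

3.80%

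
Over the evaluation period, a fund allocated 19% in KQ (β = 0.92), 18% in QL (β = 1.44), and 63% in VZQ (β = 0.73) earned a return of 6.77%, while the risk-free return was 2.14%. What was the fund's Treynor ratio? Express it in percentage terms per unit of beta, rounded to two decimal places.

β_P = 0.19×0.92 + 0.18×1.44 + 0.63×0.73 = 0.8939
Treynor = (R_P − R_f) / β_P = (6.77% − 2.14%) / 0.8939 = 4.63% / 0.8939 = 5.18%

5.18%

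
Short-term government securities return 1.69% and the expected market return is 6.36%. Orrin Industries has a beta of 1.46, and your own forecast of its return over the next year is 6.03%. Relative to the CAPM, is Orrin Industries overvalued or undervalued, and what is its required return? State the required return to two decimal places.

Overvalued; required return 8.51%

MRP = 6.36% − 1.69% = 4.67%
Required return = R_f + β·MRP = 1.69% + 1.46 × 4.67% = 8.51%
Forecast 6.03% < required 8.51% → the stock plots below the SML → overvalued.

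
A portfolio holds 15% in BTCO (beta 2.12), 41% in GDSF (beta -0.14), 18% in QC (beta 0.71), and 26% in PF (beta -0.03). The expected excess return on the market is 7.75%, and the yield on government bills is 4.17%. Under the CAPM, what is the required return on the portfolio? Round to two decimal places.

β_P = Σ w_i β_i = 0.15×2.12 + 0.41×-0.14 + 0.18×0.71 + 0.26×-0.03 = 0.3806
E(R_P) = R_f + β_P × MRP = 4.17% + 0.3806 × 7.75% = 7.12%

7.12%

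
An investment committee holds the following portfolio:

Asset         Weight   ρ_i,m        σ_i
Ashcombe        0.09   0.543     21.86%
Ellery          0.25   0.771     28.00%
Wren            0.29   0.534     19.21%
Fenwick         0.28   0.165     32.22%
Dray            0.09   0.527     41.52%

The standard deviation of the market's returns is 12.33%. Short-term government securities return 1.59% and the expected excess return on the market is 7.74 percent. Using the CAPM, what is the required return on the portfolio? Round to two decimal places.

9.69%

β_Ashcombe = 0.543 × 21.86% / 12.33% = 0.9627
β_Ellery = 0.771 × 28.00% / 12.33% = 1.7509
β_Wren = 0.534 × 19.21% / 12.33% = 0.8320
β_Fenwick = 0.165 × 32.22% / 12.33% = 0.4312
β_Dray = 0.527 × 41.52% / 12.33% = 1.7746
β_P = Σ w_i β_i = 0.09×0.9627 + 0.25×1.7509 + 0.29×0.8320 + 0.28×0.4312 + 0.09×1.7746 = 1.0461
E(R_P) = R_f + β_P × MRP = 1.59% + 1.0461 × 7.74% = 9.69%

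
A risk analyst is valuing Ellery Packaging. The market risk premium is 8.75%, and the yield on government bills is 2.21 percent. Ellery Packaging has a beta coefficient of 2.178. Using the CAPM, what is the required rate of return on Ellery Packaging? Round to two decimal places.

E(R) = R_f + β × MRP = 2.21% + 2.178 × 8.75% = 21.27%

21.27%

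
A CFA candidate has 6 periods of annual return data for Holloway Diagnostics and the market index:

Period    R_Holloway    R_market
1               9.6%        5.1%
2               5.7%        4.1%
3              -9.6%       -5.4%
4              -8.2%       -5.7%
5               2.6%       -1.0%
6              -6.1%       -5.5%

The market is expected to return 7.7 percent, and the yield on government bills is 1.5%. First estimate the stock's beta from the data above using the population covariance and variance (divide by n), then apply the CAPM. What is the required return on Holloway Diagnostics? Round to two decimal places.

11.18%

Mean R_i = (9.6 + 5.7 − 9.6 − 8.2 + 2.6 − 6.1) / 6 = -1.0000%
Mean R_m = (5.1 + 4.1 − 5.4 − 5.7 − 1.0 − 5.5) / 6 = -1.4000%
Σ(R_i − R̄_i)(R_m − R̄_m) = 193.4600  ⇒  Cov = 193.4600 / 6 = 32.2433
Σ(R_m − R̄_m)² = 123.9600  ⇒  Var(R_m) = 123.9600 / 6 = 20.6600
β = Cov / Var(R_m) = 32.2433 / 20.6600 = 1.5607
MRP = 7.7% − 1.5% = 6.20%
E(R) = R_f + β × MRP = 1.5% + 1.5607 × 6.2% = 11.18%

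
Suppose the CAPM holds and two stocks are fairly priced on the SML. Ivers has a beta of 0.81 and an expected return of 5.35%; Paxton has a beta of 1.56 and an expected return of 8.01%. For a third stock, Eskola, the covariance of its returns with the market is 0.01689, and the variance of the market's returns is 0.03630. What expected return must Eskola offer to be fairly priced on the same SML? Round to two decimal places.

4.13%

MRP = (8.01% − 5.35%) / (1.56 − 0.81) = 3.5467%
R_f = 5.35% − 0.81 × 3.5467% = 2.4772%
β_Eskola = Cov / Var(R_m) = 0.01689 / 0.03630 = 0.4653
E(R_Eskola) = R_f + β × MRP = 2.4772% + 0.4653 × 3.5467% = 4.13%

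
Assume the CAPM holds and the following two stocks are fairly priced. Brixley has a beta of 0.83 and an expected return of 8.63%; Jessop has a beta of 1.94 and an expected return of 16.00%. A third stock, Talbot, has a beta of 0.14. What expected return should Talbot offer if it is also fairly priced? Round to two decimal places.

4.05%

MRP (SML slope) = (16.00% − 8.63%) / (1.94 − 0.83) = 7.37% / 1.11 = 6.6396%
R_f (intercept) = 8.63% − 0.83 × 6.6396% = 3.1191%
E(R_Talbot) = R_f + β × MRP = 3.1191% + 0.14 × 6.6396% = 4.05%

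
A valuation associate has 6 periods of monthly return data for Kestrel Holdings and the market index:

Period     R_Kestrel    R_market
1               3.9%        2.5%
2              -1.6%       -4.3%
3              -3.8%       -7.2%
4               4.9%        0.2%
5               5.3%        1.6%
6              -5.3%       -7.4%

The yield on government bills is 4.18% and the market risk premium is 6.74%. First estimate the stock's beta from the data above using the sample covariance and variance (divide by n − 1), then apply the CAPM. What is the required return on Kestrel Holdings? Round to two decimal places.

11.09%

Mean R_i = (3.9 − 1.6 − 3.8 + 4.9 + 5.3 − 5.3) / 6 = 0.5667%
Mean R_m = (2.5 − 4.3 − 7.2 + 0.2 + 1.6 − 7.4) / 6 = -2.4333%
Σ(R_i − R̄_i)(R_m − R̄_m) = 100.9433  ⇒  Cov = 100.9433 / 5 = 20.1887
Σ(R_m − R̄_m)² = 98.4133  ⇒  Var(R_m) = 98.4133 / 5 = 19.6827
β = Cov / Var(R_m) = 20.1887 / 19.6827 = 1.0257
E(R) = R_f + β × MRP = 4.18% + 1.0257 × 6.74% = 11.09%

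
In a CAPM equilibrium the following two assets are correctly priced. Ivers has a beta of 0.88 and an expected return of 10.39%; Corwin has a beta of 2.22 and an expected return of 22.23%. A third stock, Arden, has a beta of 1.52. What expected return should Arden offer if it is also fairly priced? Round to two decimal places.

MRP (SML slope) = (22.23% − 10.39%) / (2.22 − 0.88) = 11.84% / 1.34 = 8.8358%
R_f (intercept) = 10.39% − 0.88 × 8.8358% = 2.6145%
E(R_Arden) = R_f + β × MRP = 2.6145% + 1.52 × 8.8358% = 16.04%

16.04%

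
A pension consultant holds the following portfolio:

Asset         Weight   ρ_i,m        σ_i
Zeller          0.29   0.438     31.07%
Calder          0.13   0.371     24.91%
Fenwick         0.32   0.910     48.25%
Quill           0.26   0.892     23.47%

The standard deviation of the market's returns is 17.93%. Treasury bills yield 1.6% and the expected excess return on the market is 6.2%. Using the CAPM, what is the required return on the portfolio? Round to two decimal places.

β_Zeller = 0.438 × 31.07% / 17.93% = 0.7590
β_Calder = 0.371 × 24.91% / 17.93% = 0.5154
β_Fenwick = 0.910 × 48.25% / 17.93% = 2.4488
β_Quill = 0.892 × 23.47% / 17.93% = 1.1676
β_P = Σ w_i β_i = 0.29×0.7590 + 0.13×0.5154 + 0.32×2.4488 + 0.26×1.1676 = 1.3743
E(R_P) = R_f + β_P × MRP = 1.6% + 1.3743 × 6.2% = 10.12%

10.12%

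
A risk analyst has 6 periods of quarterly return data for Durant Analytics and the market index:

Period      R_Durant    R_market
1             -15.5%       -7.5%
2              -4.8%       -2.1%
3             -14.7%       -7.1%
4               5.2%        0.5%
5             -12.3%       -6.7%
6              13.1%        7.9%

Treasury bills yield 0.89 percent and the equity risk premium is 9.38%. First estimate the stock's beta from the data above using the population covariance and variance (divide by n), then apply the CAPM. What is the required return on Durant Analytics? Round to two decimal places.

Mean R_i = (-15.5 − 4.8 − 14.7 + 5.2 − 12.3 + 13.1) / 6 = -4.8333%
Mean R_m = (-7.5 − 2.1 − 7.1 + 0.5 − 6.7 + 7.9) / 6 = -2.5000%
Σ(R_i − R̄_i)(R_m − R̄_m) = 346.7000  ⇒  Cov = 346.7000 / 6 = 57.7833
Σ(R_m − R̄_m)² = 181.1200  ⇒  Var(R_m) = 181.1200 / 6 = 30.1867
β = Cov / Var(R_m) = 57.7833 / 30.1867 = 1.9142
E(R) = R_f + β × MRP = 0.89% + 1.9142 × 9.38% = 18.85%

18.85%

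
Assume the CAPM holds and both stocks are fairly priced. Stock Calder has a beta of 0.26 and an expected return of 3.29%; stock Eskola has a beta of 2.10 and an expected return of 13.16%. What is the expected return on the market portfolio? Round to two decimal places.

7.26%

Both satisfy E(R) = R_f + β·MRP, so the slope of the SML is
MRP = (13.16% − 3.29%) / (2.10 − 0.26) = 9.87% / 1.84 = 5.3641%
R_f = E(R_Calder) − β_Calder·MRP = 3.29% − 0.26 × 5.3641% = 1.8953%
E(R_m) = R_f + MRP = 1.8953% + 5.3641% = 7.26%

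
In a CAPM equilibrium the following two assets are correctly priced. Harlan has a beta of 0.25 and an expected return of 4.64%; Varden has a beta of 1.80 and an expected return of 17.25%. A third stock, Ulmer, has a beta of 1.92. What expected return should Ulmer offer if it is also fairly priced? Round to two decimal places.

MRP (SML slope) = (17.25% − 4.64%) / (1.80 − 0.25) = 12.61% / 1.55 = 8.1355%
R_f (intercept) = 4.64% − 0.25 × 8.1355% = 2.6061%
E(R_Ulmer) = R_f + β × MRP = 2.6061% + 1.92 × 8.1355% = 18.23%

18.23%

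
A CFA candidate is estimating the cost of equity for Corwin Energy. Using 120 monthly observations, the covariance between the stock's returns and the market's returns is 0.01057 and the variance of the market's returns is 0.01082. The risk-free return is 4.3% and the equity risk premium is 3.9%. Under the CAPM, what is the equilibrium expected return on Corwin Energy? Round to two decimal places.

8.11%

β = Cov(R_i, R_m) / Var(R_m) = 0.01057 / 0.01082 = 0.9769
E(R) = R_f + β × MRP = 4.3% + 0.9769 × 3.9% = 8.11%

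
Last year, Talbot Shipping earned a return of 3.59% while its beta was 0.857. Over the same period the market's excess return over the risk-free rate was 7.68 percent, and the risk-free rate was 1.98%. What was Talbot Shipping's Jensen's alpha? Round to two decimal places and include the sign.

CAPM benchmark = R_f + β(R_m − R_f) = 1.98% + 0.857 × 7.68% = 8.56176%
α = actual − benchmark = 3.59% − 8.56176% = -4.97%

-4.97%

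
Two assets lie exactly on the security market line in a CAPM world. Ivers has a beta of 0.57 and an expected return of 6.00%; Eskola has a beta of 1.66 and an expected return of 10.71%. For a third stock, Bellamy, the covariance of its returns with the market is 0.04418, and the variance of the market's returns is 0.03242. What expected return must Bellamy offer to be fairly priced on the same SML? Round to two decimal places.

9.43%

MRP = (10.71% − 6.00%) / (1.66 − 0.57) = 4.3211%
R_f = 6.00% − 0.57 × 4.3211% = 3.5370%
β_Bellamy = Cov / Var(R_m) = 0.04418 / 0.03242 = 1.3627
E(R_Bellamy) = R_f + β × MRP = 3.5370% + 1.3627 × 4.3211% = 9.43%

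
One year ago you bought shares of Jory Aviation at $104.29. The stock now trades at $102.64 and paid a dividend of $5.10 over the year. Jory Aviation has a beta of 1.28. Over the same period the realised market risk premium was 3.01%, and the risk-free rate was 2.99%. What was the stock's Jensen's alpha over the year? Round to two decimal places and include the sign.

-3.53%

Realised HPR = (P1 + D1 − P0) / P0 = (102.64 + 5.10 − 104.29) / 104.29 = 3.45 / 104.29 = 3.3081%
CAPM required = R_f + β·MRP = 2.99% + 1.28 × 3.01% = 6.8428%
α = realised − required = 3.3081% − 6.8428% = -3.53%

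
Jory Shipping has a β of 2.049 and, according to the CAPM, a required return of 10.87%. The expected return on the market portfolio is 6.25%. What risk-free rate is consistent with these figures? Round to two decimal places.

1.85%

E(R) = R_f + β(E(R_m) − R_f) = R_f(1 − β) + β·E(R_m)
10.87% = R_f × (1 − 2.049) + 2.049 × 6.25%
10.87% = R_f × -1.049 + 12.80625%
R_f = (10.87% − 12.80625%) / -1.049 = 1.85%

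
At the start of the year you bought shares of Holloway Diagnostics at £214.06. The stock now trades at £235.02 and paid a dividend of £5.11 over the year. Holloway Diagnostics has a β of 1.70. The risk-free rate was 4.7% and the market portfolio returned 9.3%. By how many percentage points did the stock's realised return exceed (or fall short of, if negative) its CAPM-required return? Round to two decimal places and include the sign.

Realised HPR = (P1 + D1 − P0) / P0 = (235.02 + 5.11 − 214.06) / 214.06 = 26.07 / 214.06 = 12.1788%
MRP = 9.3% − 4.7% = 4.60%
CAPM required = R_f + β·MRP = 4.7% + 1.70 × 4.6% = 12.5200%
α = realised − required = 12.1788% − 12.5200% = -0.34%

-0.34%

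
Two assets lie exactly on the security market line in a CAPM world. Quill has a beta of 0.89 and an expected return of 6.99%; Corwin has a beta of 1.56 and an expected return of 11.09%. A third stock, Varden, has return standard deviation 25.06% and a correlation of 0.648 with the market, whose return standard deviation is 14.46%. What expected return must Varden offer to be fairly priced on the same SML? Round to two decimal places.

8.42%

MRP = (11.09% − 6.99%) / (1.56 − 0.89) = 6.1194%
R_f = 6.99% − 0.89 × 6.1194% = 1.5437%
β_Varden = ρ·σ_i/σ_m = 0.648 × 25.06 / 14.46 = 1.1230
E(R_Varden) = R_f + β × MRP = 1.5437% + 1.1230 × 6.1194% = 8.42%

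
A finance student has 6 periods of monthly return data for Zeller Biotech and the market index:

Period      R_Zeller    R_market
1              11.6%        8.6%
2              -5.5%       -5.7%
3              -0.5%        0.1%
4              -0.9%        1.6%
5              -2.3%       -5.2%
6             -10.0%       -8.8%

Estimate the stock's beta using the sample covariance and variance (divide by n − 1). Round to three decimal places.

1.095

Mean R_i = (11.6 − 5.5 − 0.5 − 0.9 − 2.3 − 10.0) / 6 = -1.2667%
Mean R_m = (8.6 − 5.7 + 0.1 + 1.6 − 5.2 − 8.8) / 6 = -1.5667%
Σ(R_i − R̄_i)(R_m − R̄_m) = 217.6733  ⇒  Cov = 217.6733 / 5 = 43.5347
Σ(R_m − R̄_m)² = 198.7733  ⇒  Var(R_m) = 198.7733 / 5 = 39.7547
β = Cov / Var(R_m) = 43.5347 / 39.7547 = 1.0951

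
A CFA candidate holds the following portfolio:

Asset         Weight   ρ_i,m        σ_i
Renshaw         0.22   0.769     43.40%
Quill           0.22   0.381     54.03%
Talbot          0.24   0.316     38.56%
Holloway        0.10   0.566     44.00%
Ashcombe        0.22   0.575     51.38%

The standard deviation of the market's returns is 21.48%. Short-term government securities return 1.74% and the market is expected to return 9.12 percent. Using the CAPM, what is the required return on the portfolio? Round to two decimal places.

β_Renshaw = 0.769 × 43.40% / 21.48% = 1.5538
β_Quill = 0.381 × 54.03% / 21.48% = 0.9584
β_Talbot = 0.316 × 38.56% / 21.48% = 0.5673
β_Holloway = 0.566 × 44.00% / 21.48% = 1.1594
β_Ashcombe = 0.575 × 51.38% / 21.48% = 1.3754
β_P = Σ w_i β_i = 0.22×1.5538 + 0.22×0.9584 + 0.24×0.5673 + 0.10×1.1594 + 0.22×1.3754 = 1.1074
MRP = 9.12% − 1.74% = 7.38%
E(R_P) = R_f + β_P × MRP = 1.74% + 1.1074 × 7.38% = 9.91%

9.91%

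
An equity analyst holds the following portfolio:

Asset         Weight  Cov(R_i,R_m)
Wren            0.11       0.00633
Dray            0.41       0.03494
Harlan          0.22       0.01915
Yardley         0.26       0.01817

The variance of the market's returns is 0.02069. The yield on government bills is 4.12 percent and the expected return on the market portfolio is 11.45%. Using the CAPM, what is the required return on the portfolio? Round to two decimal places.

12.61%

β_Wren = 0.00633 / 0.02069 = 0.3059
β_Dray = 0.03494 / 0.02069 = 1.6887
β_Harlan = 0.01915 / 0.02069 = 0.9256
β_Yardley = 0.01817 / 0.02069 = 0.8782
β_P = Σ w_i β_i = 0.11×0.3059 + 0.41×1.6887 + 0.22×0.9256 + 0.26×0.8782 = 1.1580
MRP = 11.45% − 4.12% = 7.33%
E(R_P) = R_f + β_P × MRP = 4.12% + 1.1580 × 7.33% = 12.61%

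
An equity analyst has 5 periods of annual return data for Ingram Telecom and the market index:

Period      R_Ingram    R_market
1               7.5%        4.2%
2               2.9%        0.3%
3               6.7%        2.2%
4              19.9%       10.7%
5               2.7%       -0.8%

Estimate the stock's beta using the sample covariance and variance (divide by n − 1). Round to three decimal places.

1.527

Mean R_i = (7.5 + 2.9 + 6.7 + 19.9 + 2.7) / 5 = 7.9400%
Mean R_m = (4.2 + 0.3 + 2.2 + 10.7 − 0.8) / 5 = 3.3200%
Σ(R_i − R̄_i)(R_m − R̄_m) = 126.0760  ⇒  Cov = 126.0760 / 4 = 31.5190
Σ(R_m − R̄_m)² = 82.5880  ⇒  Var(R_m) = 82.5880 / 4 = 20.6470
β = Cov / Var(R_m) = 31.5190 / 20.6470 = 1.5266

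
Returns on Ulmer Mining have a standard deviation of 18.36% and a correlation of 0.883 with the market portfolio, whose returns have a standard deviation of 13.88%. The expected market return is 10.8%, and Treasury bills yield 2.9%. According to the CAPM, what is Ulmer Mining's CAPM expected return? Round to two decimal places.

β = ρ × σ_i / σ_m = 0.883 × 18.36% / 13.88% = 1.1680
MRP = 10.8% − 2.9% = 7.90%
E(R) = 2.9% + 1.1680 × 7.9% = 12.13%

12.13%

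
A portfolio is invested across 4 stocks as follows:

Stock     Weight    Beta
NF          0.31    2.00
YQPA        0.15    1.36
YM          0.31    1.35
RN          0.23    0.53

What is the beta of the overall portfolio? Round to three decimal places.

β_P = Σ w_i β_i = 0.31×2.00 + 0.15×1.36 + 0.31×1.35 + 0.23×0.53 = 1.3644

1.364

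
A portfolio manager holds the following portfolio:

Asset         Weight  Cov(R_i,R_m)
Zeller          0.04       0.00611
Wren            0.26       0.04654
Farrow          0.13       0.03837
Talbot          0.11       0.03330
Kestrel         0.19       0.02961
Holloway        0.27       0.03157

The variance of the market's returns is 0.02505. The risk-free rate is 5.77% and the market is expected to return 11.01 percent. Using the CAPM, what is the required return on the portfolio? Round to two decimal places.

β_Zeller = 0.00611 / 0.02505 = 0.2439
β_Wren = 0.04654 / 0.02505 = 1.8579
β_Farrow = 0.03837 / 0.02505 = 1.5317
β_Talbot = 0.03330 / 0.02505 = 1.3293
β_Kestrel = 0.02961 / 0.02505 = 1.1820
β_Holloway = 0.03157 / 0.02505 = 1.2603
β_P = Σ w_i β_i = 0.04×0.2439 + 0.26×1.8579 + 0.13×1.5317 + 0.11×1.3293 + 0.19×1.1820 + 0.27×1.2603 = 1.4030
MRP = 11.01% − 5.77% = 5.24%
E(R_P) = R_f + β_P × MRP = 5.77% + 1.4030 × 5.24% = 13.12%

13.12%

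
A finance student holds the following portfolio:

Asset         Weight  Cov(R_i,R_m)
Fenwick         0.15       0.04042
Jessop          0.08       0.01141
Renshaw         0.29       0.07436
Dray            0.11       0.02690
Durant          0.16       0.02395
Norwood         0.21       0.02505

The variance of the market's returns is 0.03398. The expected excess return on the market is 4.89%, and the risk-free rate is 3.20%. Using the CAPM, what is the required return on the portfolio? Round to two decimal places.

β_Fenwick = 0.04042 / 0.03398 = 1.1895
β_Jessop = 0.01141 / 0.03398 = 0.3358
β_Renshaw = 0.07436 / 0.03398 = 2.1883
β_Dray = 0.02690 / 0.03398 = 0.7916
β_Durant = 0.02395 / 0.03398 = 0.7048
β_Norwood = 0.02505 / 0.03398 = 0.7372
β_P = Σ w_i β_i = 0.15×1.1895 + 0.08×0.3358 + 0.29×2.1883 + 0.11×0.7916 + 0.16×0.7048 + 0.21×0.7372 = 1.1946
E(R_P) = R_f + β_P × MRP = 3.20% + 1.1946 × 4.89% = 9.04%

9.04%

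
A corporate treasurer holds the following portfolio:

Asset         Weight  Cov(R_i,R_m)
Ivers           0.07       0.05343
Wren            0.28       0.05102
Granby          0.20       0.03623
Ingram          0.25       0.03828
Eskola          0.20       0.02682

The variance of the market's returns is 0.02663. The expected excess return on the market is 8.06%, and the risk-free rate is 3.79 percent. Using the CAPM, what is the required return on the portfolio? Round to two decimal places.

15.96%

β_Ivers = 0.05343 / 0.02663 = 2.0064
β_Wren = 0.05102 / 0.02663 = 1.9159
β_Granby = 0.03623 / 0.02663 = 1.3605
β_Ingram = 0.03828 / 0.02663 = 1.4375
β_Eskola = 0.02682 / 0.02663 = 1.0071
β_P = Σ w_i β_i = 0.07×2.0064 + 0.28×1.9159 + 0.20×1.3605 + 0.25×1.4375 + 0.20×1.0071 = 1.5098
E(R_P) = R_f + β_P × MRP = 3.79% + 1.5098 × 8.06% = 15.96%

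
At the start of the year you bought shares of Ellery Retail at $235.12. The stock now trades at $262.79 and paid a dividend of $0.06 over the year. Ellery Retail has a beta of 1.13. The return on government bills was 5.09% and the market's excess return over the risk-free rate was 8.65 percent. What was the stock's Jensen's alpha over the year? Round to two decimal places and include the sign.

Realised HPR = (P1 + D1 − P0) / P0 = (262.79 + 0.06 − 235.12) / 235.12 = 27.73 / 235.12 = 11.7940%
CAPM required = R_f + β·MRP = 5.09% + 1.13 × 8.65% = 14.8645%
α = realised − required = 11.7940% − 14.8645% = -3.07%

-3.07%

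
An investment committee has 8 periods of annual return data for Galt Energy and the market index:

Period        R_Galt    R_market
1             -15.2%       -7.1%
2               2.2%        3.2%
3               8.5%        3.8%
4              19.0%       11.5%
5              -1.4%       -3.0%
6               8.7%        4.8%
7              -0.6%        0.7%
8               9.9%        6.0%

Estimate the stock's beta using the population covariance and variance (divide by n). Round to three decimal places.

Mean R_i = (-15.2 + 2.2 + 8.5 + 19.0 − 1.4 + 8.7 − 0.6 + 9.9) / 8 = 3.8875%
Mean R_m = (-7.1 + 3.2 + 3.8 + 11.5 − 3.0 + 4.8 + 0.7 + 6.0) / 8 = 2.4875%
Σ(R_i − R̄_i)(R_m − R̄_m) = 393.3388  ⇒  Cov = 393.3388 / 8 = 49.1674
Σ(R_m − R̄_m)² = 226.3688  ⇒  Var(R_m) = 226.3688 / 8 = 28.2961
β = Cov / Var(R_m) = 49.1674 / 28.2961 = 1.7376

1.738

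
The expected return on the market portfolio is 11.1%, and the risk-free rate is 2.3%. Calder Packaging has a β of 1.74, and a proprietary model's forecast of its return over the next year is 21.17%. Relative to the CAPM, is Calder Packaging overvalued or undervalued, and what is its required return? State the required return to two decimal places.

MRP = 11.1% − 2.3% = 8.80%
Required return = R_f + β·MRP = 2.3% + 1.74 × 8.8% = 17.61%
Forecast 21.17% > required 17.61% → the stock plots above the SML → undervalued.

Undervalued; required return 17.61%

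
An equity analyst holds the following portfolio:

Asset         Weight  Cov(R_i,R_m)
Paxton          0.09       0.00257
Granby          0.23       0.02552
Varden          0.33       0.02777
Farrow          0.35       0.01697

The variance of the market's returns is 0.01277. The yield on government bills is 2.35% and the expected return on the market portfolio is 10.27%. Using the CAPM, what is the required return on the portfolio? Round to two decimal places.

15.50%

β_Paxton = 0.00257 / 0.01277 = 0.2013
β_Granby = 0.02552 / 0.01277 = 1.9984
β_Varden = 0.02777 / 0.01277 = 2.1746
β_Farrow = 0.01697 / 0.01277 = 1.3289
β_P = Σ w_i β_i = 0.09×0.2013 + 0.23×1.9984 + 0.33×2.1746 + 0.35×1.3289 = 1.6605
MRP = 10.27% − 2.35% = 7.92%
E(R_P) = R_f + β_P × MRP = 2.35% + 1.6605 × 7.92% = 15.50%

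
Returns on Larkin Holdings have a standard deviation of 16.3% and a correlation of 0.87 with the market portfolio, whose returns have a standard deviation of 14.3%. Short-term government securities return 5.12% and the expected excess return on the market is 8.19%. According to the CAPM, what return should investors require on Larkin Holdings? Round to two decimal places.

13.24%

β = ρ × σ_i / σ_m = 0.87 × 16.3% / 14.3% = 0.9917
E(R) = 5.12% + 0.9917 × 8.19% = 13.24%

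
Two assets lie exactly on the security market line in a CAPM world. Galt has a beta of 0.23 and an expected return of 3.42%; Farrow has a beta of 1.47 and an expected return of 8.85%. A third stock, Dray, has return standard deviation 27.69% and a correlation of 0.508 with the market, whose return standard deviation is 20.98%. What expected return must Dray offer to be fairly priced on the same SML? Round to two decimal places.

MRP = (8.85% − 3.42%) / (1.47 − 0.23) = 4.3790%
R_f = 3.42% − 0.23 × 4.3790% = 2.4128%
β_Dray = ρ·σ_i/σ_m = 0.508 × 27.69 / 20.98 = 0.6705
E(R_Dray) = R_f + β × MRP = 2.4128% + 0.6705 × 4.3790% = 5.35%

5.35%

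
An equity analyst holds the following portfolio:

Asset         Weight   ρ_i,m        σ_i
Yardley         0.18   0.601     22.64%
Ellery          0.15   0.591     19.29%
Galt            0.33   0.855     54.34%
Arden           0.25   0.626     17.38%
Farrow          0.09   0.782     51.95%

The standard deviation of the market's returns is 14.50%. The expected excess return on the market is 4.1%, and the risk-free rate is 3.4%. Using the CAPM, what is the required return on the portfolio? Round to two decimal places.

10.71%

β_Yardley = 0.601 × 22.64% / 14.50% = 0.9384
β_Ellery = 0.591 × 19.29% / 14.50% = 0.7862
β_Galt = 0.855 × 54.34% / 14.50% = 3.2042
β_Arden = 0.626 × 17.38% / 14.50% = 0.7503
β_Farrow = 0.782 × 51.95% / 14.50% = 2.8017
β_P = Σ w_i β_i = 0.18×0.9384 + 0.15×0.7862 + 0.33×3.2042 + 0.25×0.7503 + 0.09×2.8017 = 1.7840
E(R_P) = R_f + β_P × MRP = 3.4% + 1.7840 × 4.1% = 10.71%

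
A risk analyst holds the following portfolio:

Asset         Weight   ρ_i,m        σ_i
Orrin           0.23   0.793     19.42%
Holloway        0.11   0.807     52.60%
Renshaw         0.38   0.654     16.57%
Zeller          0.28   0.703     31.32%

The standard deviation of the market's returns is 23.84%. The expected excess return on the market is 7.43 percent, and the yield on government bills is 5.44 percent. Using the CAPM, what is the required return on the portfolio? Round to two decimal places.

11.20%

β_Orrin = 0.793 × 19.42% / 23.84% = 0.6460
β_Holloway = 0.807 × 52.60% / 23.84% = 1.7805
β_Renshaw = 0.654 × 16.57% / 23.84% = 0.4546
β_Zeller = 0.703 × 31.32% / 23.84% = 0.9236
β_P = Σ w_i β_i = 0.23×0.6460 + 0.11×1.7805 + 0.38×0.4546 + 0.28×0.9236 = 0.7758
E(R_P) = R_f + β_P × MRP = 5.44% + 0.7758 × 7.43% = 11.20%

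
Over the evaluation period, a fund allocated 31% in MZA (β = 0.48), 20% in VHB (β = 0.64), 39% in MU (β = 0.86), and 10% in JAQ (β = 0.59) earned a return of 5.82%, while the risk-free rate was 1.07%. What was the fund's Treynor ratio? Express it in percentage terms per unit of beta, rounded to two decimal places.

β_P = 0.31×0.48 + 0.20×0.64 + 0.39×0.86 + 0.10×0.59 = 0.6712
Treynor = (R_P − R_f) / β_P = (5.82% − 1.07%) / 0.6712 = 4.75% / 0.6712 = 7.08%

7.08%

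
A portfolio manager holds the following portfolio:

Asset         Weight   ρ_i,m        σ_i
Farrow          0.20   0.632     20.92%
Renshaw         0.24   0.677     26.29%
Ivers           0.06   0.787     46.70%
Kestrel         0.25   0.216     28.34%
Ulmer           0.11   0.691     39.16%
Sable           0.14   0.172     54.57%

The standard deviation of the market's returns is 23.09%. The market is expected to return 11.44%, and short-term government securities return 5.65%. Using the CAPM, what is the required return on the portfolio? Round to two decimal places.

9.40%

β_Farrow = 0.632 × 20.92% / 23.09% = 0.5726
β_Renshaw = 0.677 × 26.29% / 23.09% = 0.7708
β_Ivers = 0.787 × 46.70% / 23.09% = 1.5917
β_Kestrel = 0.216 × 28.34% / 23.09% = 0.2651
β_Ulmer = 0.691 × 39.16% / 23.09% = 1.1719
β_Sable = 0.172 × 54.57% / 23.09% = 0.4065
β_P = Σ w_i β_i = 0.20×0.5726 + 0.24×0.7708 + 0.06×1.5917 + 0.25×0.2651 + 0.11×1.1719 + 0.14×0.4065 = 0.6471
MRP = 11.44% − 5.65% = 5.79%
E(R_P) = R_f + β_P × MRP = 5.65% + 0.6471 × 5.79% = 9.40%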